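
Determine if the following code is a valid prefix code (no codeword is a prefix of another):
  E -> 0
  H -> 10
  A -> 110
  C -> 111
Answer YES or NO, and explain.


Checking each pair (does one codeword prefix another?):
  E='0' vs H='10': no prefix
  E='0' vs A='110': no prefix
  E='0' vs C='111': no prefix
  H='10' vs E='0': no prefix
  H='10' vs A='110': no prefix
  H='10' vs C='111': no prefix
  A='110' vs E='0': no prefix
  A='110' vs H='10': no prefix
  A='110' vs C='111': no prefix
  C='111' vs E='0': no prefix
  C='111' vs H='10': no prefix
  C='111' vs A='110': no prefix
No violation found over all pairs.

YES -- this is a valid prefix code. No codeword is a prefix of any other codeword.


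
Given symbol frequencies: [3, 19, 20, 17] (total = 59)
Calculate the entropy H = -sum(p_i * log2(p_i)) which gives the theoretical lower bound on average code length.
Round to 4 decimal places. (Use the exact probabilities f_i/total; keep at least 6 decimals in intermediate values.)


Per-symbol terms -p_i * log2(p_i) with p_i = f_i/59:
  p = 3/59 = 0.050847: log2(p) = -4.297681, -p*log2(p) = 0.218526
  p = 19/59 = 0.322034: log2(p) = -1.634716, -p*log2(p) = 0.526434
  p = 20/59 = 0.338983: log2(p) = -1.560715, -p*log2(p) = 0.529056
  p = 17/59 = 0.288136: log2(p) = -1.795180, -p*log2(p) = 0.517255
H = 0.218526 + 0.526434 + 0.529056 + 0.517255 = 1.791271

H = 1.7913 bits/symbol


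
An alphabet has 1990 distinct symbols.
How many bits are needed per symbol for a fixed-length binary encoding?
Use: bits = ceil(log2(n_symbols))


log2(1990) = 10.9586
Bracket: 2^10 = 1024 < 1990 <= 2^11 = 2048
So ceil(log2(1990)) = 11

bits = ceil(log2(1990)) = ceil(10.9586) = 11 bits


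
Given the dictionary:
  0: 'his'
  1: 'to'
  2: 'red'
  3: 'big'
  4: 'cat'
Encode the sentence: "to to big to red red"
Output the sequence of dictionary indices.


Look up each word in the dictionary:
  'to' -> 1
  'to' -> 1
  'big' -> 3
  'to' -> 1
  'red' -> 2
  'red' -> 2

Encoded: [1, 1, 3, 1, 2, 2]


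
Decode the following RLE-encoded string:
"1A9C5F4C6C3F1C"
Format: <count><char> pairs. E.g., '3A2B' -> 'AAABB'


Expanding each <count><char> pair:
  1A -> 'A'
  9C -> 'CCCCCCCCC'
  5F -> 'FFFFF'
  4C -> 'CCCC'
  6C -> 'CCCCCC'
  3F -> 'FFF'
  1C -> 'C'

Decoded = ACCCCCCCCCFFFFFCCCCCCCCCCFFFC


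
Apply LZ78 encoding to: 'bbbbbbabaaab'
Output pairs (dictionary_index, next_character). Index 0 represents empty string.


LZ78 encoding steps:
Dictionary: {0: ''}
Step 1: w='' (idx 0), next='b' -> output (0, 'b'), add 'b' as idx 1
Step 2: w='b' (idx 1), next='b' -> output (1, 'b'), add 'bb' as idx 2
Step 3: w='bb' (idx 2), next='b' -> output (2, 'b'), add 'bbb' as idx 3
Step 4: w='' (idx 0), next='a' -> output (0, 'a'), add 'a' as idx 4
Step 5: w='b' (idx 1), next='a' -> output (1, 'a'), add 'ba' as idx 5
Step 6: w='a' (idx 4), next='a' -> output (4, 'a'), add 'aa' as idx 6
Step 7: w='b' (idx 1), end of input -> output (1, '')


Encoded: [(0, 'b'), (1, 'b'), (2, 'b'), (0, 'a'), (1, 'a'), (4, 'a'), (1, '')]


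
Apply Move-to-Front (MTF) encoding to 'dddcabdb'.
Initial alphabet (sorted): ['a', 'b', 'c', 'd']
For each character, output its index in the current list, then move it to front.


MTF encoding:
'd': index 3 in ['a', 'b', 'c', 'd'] -> ['d', 'a', 'b', 'c']
'd': index 0 in ['d', 'a', 'b', 'c'] -> ['d', 'a', 'b', 'c']
'd': index 0 in ['d', 'a', 'b', 'c'] -> ['d', 'a', 'b', 'c']
'c': index 3 in ['d', 'a', 'b', 'c'] -> ['c', 'd', 'a', 'b']
'a': index 2 in ['c', 'd', 'a', 'b'] -> ['a', 'c', 'd', 'b']
'b': index 3 in ['a', 'c', 'd', 'b'] -> ['b', 'a', 'c', 'd']
'd': index 3 in ['b', 'a', 'c', 'd'] -> ['d', 'b', 'a', 'c']
'b': index 1 in ['d', 'b', 'a', 'c'] -> ['b', 'd', 'a', 'c']


Output: [3, 0, 0, 3, 2, 3, 3, 1]


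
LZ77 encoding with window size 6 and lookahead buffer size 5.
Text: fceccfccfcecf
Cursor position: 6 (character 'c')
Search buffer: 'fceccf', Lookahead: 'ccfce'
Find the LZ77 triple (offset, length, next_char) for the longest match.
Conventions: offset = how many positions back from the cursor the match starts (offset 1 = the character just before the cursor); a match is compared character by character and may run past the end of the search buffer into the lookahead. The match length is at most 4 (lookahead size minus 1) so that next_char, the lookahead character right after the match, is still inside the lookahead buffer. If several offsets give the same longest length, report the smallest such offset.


Try each offset into the search buffer:
  offset=1 (pos 5, char 'f'): match length 0
  offset=2 (pos 4, char 'c'): match length 1
  offset=3 (pos 3, char 'c'): match length 4
  offset=4 (pos 2, char 'e'): match length 0
  offset=5 (pos 1, char 'c'): match length 1
  offset=6 (pos 0, char 'f'): match length 0
Longest match has length 4 at offset 3.
next_char = character at position 6 + 4 = 10 -> 'e'

Best match: offset=3, length=4 (matching 'ccfc' starting at position 3)
LZ77 triple: (3, 4, 'e')


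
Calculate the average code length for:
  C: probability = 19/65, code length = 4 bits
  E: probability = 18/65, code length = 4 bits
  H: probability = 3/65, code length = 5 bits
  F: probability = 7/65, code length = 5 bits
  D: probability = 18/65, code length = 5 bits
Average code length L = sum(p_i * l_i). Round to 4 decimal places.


Weighted contributions p_i * l_i:
  C: (19/65) * 4 = 76/65
  E: (18/65) * 4 = 72/65
  H: (3/65) * 5 = 15/65
  F: (7/65) * 5 = 35/65
  D: (18/65) * 5 = 90/65
Sum = (76 + 72 + 15 + 35 + 90)/65 = 288/65

L = 288/65 = 4.4308 bits/symbol


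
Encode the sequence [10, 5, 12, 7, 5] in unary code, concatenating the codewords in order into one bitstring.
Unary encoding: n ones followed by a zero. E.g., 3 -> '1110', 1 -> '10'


Encode each number as n ones followed by a terminating 0:
  10 -> 11111111110 (11 bits)
  5 -> 111110 (6 bits)
  12 -> 1111111111110 (13 bits)
  7 -> 11111110 (8 bits)
  5 -> 111110 (6 bits)
Total length = 11 + 6 + 13 + 8 + 6 = 44 bits.

Unary([10, 5, 12, 7, 5]) = 11111111110111110111111111111011111110111110 (44 bits)


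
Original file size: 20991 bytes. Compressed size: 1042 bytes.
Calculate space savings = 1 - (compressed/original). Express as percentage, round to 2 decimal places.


ratio = compressed/original = 1042/20991 = 0.04964
savings = 1 - ratio = 1 - 0.04964 = 0.95036
as a percentage: 0.95036 * 100 = 95.04%

Space savings = 1 - 1042/20991 = 95.04%


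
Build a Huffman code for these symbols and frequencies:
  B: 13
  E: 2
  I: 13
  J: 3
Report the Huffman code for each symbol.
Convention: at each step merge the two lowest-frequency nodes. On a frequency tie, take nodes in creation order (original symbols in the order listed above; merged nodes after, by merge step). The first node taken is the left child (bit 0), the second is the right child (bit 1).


Huffman tree construction:
Step 1: Merge E(2) + J(3) = 5
Step 2: Merge (E+J)(5) + B(13) = 18
Step 3: Merge I(13) + ((E+J)+B)(18) = 31
Read each symbol's code off the tree from the root (left child = 0, right child = 1).

Codes:
  B: 11 (length 2)
  E: 100 (length 3)
  I: 0 (length 1)
  J: 101 (length 3)
Average code length: 54/31 = 1.7419 bits/symbol


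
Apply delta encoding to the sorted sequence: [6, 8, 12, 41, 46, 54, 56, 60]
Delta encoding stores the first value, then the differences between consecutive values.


First value: 6
Deltas:
  8 - 6 = 2
  12 - 8 = 4
  41 - 12 = 29
  46 - 41 = 5
  54 - 46 = 8
  56 - 54 = 2
  60 - 56 = 4


Delta encoded: [6, 2, 4, 29, 5, 8, 2, 4]


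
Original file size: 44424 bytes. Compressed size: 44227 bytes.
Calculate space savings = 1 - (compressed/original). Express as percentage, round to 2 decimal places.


ratio = compressed/original = 44227/44424 = 0.995565
savings = 1 - ratio = 1 - 0.995565 = 0.004435
as a percentage: 0.004435 * 100 = 0.44%

Space savings = 1 - 44227/44424 = 0.44%


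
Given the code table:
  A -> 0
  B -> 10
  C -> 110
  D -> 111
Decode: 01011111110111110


Decoding:
0 -> A
10 -> B
111 -> D
111 -> D
10 -> B
111 -> D
110 -> C


Result: ABDDBDC


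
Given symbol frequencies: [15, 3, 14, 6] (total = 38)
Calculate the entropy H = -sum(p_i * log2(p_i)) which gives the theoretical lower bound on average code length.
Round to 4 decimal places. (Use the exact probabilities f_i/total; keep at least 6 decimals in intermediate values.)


Per-symbol terms -p_i * log2(p_i) with p_i = f_i/38:
  p = 15/38 = 0.394737: log2(p) = -1.341037, -p*log2(p) = 0.529357
  p = 3/38 = 0.078947: log2(p) = -3.662965, -p*log2(p) = 0.289181
  p = 14/38 = 0.368421: log2(p) = -1.440573, -p*log2(p) = 0.530737
  p = 6/38 = 0.157895: log2(p) = -2.662965, -p*log2(p) = 0.420468
H = 0.529357 + 0.289181 + 0.530737 + 0.420468 = 1.769743

H = 1.7697 bits/symbol


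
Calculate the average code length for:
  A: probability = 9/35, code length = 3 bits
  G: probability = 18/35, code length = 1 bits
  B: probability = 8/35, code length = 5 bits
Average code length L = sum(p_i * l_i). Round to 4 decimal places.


Weighted contributions p_i * l_i:
  A: (9/35) * 3 = 27/35
  G: (18/35) * 1 = 18/35
  B: (8/35) * 5 = 40/35
Sum = (27 + 18 + 40)/35 = 85/35

L = 85/35 = 2.4286 bits/symbol


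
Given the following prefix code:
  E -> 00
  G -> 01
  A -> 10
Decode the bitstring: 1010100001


Decoding step by step:
Bits 10 -> A
Bits 10 -> A
Bits 10 -> A
Bits 00 -> E
Bits 01 -> G


Decoded message: AAAEG


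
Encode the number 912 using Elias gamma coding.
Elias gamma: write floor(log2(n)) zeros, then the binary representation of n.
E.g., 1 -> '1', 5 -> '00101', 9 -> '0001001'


num_bits = floor(log2(912)) + 1 = 10
leading_zeros = num_bits - 1 = 9
binary(912) = 1110010000

Elias gamma(912) = '000000000' + '1110010000' = 0000000001110010000 (19 bits)


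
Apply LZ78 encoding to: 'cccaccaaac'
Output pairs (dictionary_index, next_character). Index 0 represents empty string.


LZ78 encoding steps:
Dictionary: {0: ''}
Step 1: w='' (idx 0), next='c' -> output (0, 'c'), add 'c' as idx 1
Step 2: w='c' (idx 1), next='c' -> output (1, 'c'), add 'cc' as idx 2
Step 3: w='' (idx 0), next='a' -> output (0, 'a'), add 'a' as idx 3
Step 4: w='cc' (idx 2), next='a' -> output (2, 'a'), add 'cca' as idx 4
Step 5: w='a' (idx 3), next='a' -> output (3, 'a'), add 'aa' as idx 5
Step 6: w='c' (idx 1), end of input -> output (1, '')


Encoded: [(0, 'c'), (1, 'c'), (0, 'a'), (2, 'a'), (3, 'a'), (1, '')]


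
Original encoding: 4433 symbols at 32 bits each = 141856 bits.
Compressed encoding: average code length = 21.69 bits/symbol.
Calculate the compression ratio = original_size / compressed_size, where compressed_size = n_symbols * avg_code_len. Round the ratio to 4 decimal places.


original_size = n_symbols * orig_bits = 4433 * 32 = 141856 bits
compressed_size = n_symbols * avg_code_len = 4433 * 21.69 = 96151.77 bits
ratio = original_size / compressed_size = 141856 / 96151.77 = 1.4753

Compression ratio = 1.4753


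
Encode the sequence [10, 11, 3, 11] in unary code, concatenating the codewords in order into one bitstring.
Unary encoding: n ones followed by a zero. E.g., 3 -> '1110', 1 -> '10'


Encode each number as n ones followed by a terminating 0:
  10 -> 11111111110 (11 bits)
  11 -> 111111111110 (12 bits)
  3 -> 1110 (4 bits)
  11 -> 111111111110 (12 bits)
Total length = 11 + 12 + 4 + 12 = 39 bits.

Unary([10, 11, 3, 11]) = 111111111101111111111101110111111111110 (39 bits)


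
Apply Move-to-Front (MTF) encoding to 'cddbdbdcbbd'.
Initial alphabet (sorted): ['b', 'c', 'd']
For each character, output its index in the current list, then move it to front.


MTF encoding:
'c': index 1 in ['b', 'c', 'd'] -> ['c', 'b', 'd']
'd': index 2 in ['c', 'b', 'd'] -> ['d', 'c', 'b']
'd': index 0 in ['d', 'c', 'b'] -> ['d', 'c', 'b']
'b': index 2 in ['d', 'c', 'b'] -> ['b', 'd', 'c']
'd': index 1 in ['b', 'd', 'c'] -> ['d', 'b', 'c']
'b': index 1 in ['d', 'b', 'c'] -> ['b', 'd', 'c']
'd': index 1 in ['b', 'd', 'c'] -> ['d', 'b', 'c']
'c': index 2 in ['d', 'b', 'c'] -> ['c', 'd', 'b']
'b': index 2 in ['c', 'd', 'b'] -> ['b', 'c', 'd']
'b': index 0 in ['b', 'c', 'd'] -> ['b', 'c', 'd']
'd': index 2 in ['b', 'c', 'd'] -> ['d', 'b', 'c']


Output: [1, 2, 0, 2, 1, 1, 1, 2, 2, 0, 2]


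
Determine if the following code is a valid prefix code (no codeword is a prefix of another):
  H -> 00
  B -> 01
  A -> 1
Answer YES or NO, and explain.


Checking each pair (does one codeword prefix another?):
  H='00' vs B='01': no prefix
  H='00' vs A='1': no prefix
  B='01' vs H='00': no prefix
  B='01' vs A='1': no prefix
  A='1' vs H='00': no prefix
  A='1' vs B='01': no prefix
No violation found over all pairs.

YES -- this is a valid prefix code. No codeword is a prefix of any other codeword.


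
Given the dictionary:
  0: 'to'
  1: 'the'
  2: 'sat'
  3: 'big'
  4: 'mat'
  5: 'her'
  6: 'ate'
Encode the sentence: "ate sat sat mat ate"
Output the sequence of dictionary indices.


Look up each word in the dictionary:
  'ate' -> 6
  'sat' -> 2
  'sat' -> 2
  'mat' -> 4
  'ate' -> 6

Encoded: [6, 2, 2, 4, 6]


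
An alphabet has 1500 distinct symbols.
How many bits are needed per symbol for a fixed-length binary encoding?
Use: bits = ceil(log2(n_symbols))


log2(1500) = 10.5507
Bracket: 2^10 = 1024 < 1500 <= 2^11 = 2048
So ceil(log2(1500)) = 11

bits = ceil(log2(1500)) = ceil(10.5507) = 11 bits


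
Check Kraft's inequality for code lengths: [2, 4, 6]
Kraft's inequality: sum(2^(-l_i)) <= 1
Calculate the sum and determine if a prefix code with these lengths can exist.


Sum = 2^(-2) + 2^(-4) + 2^(-6)
    = 0.25 + 0.0625 + 0.015625
    = 21/64 = 0.328125
Since 0.328125 <= 1, Kraft's inequality IS satisfied.
A prefix code with these lengths CAN exist.

Kraft sum = 0.328125. Satisfied.


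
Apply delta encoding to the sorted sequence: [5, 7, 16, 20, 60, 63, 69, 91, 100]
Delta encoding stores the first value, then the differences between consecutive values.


First value: 5
Deltas:
  7 - 5 = 2
  16 - 7 = 9
  20 - 16 = 4
  60 - 20 = 40
  63 - 60 = 3
  69 - 63 = 6
  91 - 69 = 22
  100 - 91 = 9


Delta encoded: [5, 2, 9, 4, 40, 3, 6, 22, 9]


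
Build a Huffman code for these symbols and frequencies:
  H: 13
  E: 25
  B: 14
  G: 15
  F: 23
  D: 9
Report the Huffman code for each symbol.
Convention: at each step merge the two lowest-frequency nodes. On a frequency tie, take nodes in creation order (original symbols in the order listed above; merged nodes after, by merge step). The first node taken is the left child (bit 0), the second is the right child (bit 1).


Huffman tree construction:
Step 1: Merge D(9) + H(13) = 22
Step 2: Merge B(14) + G(15) = 29
Step 3: Merge (D+H)(22) + F(23) = 45
Step 4: Merge E(25) + (B+G)(29) = 54
Step 5: Merge ((D+H)+F)(45) + (E+(B+G))(54) = 99
Read each symbol's code off the tree from the root (left child = 0, right child = 1).

Codes:
  H: 001 (length 3)
  E: 10 (length 2)
  B: 110 (length 3)
  G: 111 (length 3)
  F: 01 (length 2)
  D: 000 (length 3)
Average code length: 249/99 = 2.5152 bits/symbol


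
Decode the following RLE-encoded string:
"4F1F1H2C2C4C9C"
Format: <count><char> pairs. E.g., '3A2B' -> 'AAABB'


Expanding each <count><char> pair:
  4F -> 'FFFF'
  1F -> 'F'
  1H -> 'H'
  2C -> 'CC'
  2C -> 'CC'
  4C -> 'CCCC'
  9C -> 'CCCCCCCCC'

Decoded = FFFFFHCCCCCCCCCCCCCCCCC


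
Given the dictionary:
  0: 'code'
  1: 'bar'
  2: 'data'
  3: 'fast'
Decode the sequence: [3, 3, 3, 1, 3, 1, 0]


Look up each index in the dictionary:
  3 -> 'fast'
  3 -> 'fast'
  3 -> 'fast'
  1 -> 'bar'
  3 -> 'fast'
  1 -> 'bar'
  0 -> 'code'

Decoded: "fast fast fast bar fast bar code"


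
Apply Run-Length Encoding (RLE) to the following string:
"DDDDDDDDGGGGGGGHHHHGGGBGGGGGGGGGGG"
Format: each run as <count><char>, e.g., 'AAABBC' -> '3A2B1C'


Scanning runs left to right:
  i=0: run of 'D' x 8 -> '8D'
  i=8: run of 'G' x 7 -> '7G'
  i=15: run of 'H' x 4 -> '4H'
  i=19: run of 'G' x 3 -> '3G'
  i=22: run of 'B' x 1 -> '1B'
  i=23: run of 'G' x 11 -> '11G'

RLE = 8D7G4H3G1B11G


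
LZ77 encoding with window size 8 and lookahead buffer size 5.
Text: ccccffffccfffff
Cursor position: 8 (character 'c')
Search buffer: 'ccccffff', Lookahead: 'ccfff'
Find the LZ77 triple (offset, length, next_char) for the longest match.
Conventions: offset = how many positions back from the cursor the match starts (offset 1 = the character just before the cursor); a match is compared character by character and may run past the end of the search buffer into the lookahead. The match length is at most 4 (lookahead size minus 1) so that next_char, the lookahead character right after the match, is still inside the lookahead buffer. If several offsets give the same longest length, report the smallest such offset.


Try each offset into the search buffer:
  offset=1 (pos 7, char 'f'): match length 0
  offset=2 (pos 6, char 'f'): match length 0
  offset=3 (pos 5, char 'f'): match length 0
  offset=4 (pos 4, char 'f'): match length 0
  offset=5 (pos 3, char 'c'): match length 1
  offset=6 (pos 2, char 'c'): match length 4
  offset=7 (pos 1, char 'c'): match length 2
  offset=8 (pos 0, char 'c'): match length 2
Longest match has length 4 at offset 6.
next_char = character at position 8 + 4 = 12 -> 'f'

Best match: offset=6, length=4 (matching 'ccff' starting at position 2)
LZ77 triple: (6, 4, 'f')


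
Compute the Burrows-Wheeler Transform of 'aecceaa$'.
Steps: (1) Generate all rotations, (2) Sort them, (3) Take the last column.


Rotations (sorted):
  0: $aecceaa -> last char: a
  1: a$aeccea -> last char: a
  2: aa$aecce -> last char: e
  3: aecceaa$ -> last char: $
  4: cceaa$ae -> last char: e
  5: ceaa$aec -> last char: c
  6: eaa$aecc -> last char: c
  7: ecceaa$a -> last char: a


BWT = aae$ecca


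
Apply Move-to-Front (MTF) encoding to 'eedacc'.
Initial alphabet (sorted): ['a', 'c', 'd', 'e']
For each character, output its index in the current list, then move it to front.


MTF encoding:
'e': index 3 in ['a', 'c', 'd', 'e'] -> ['e', 'a', 'c', 'd']
'e': index 0 in ['e', 'a', 'c', 'd'] -> ['e', 'a', 'c', 'd']
'd': index 3 in ['e', 'a', 'c', 'd'] -> ['d', 'e', 'a', 'c']
'a': index 2 in ['d', 'e', 'a', 'c'] -> ['a', 'd', 'e', 'c']
'c': index 3 in ['a', 'd', 'e', 'c'] -> ['c', 'a', 'd', 'e']
'c': index 0 in ['c', 'a', 'd', 'e'] -> ['c', 'a', 'd', 'e']


Output: [3, 0, 3, 2, 3, 0]


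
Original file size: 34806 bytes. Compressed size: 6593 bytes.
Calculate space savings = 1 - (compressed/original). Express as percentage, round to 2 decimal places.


ratio = compressed/original = 6593/34806 = 0.189421
savings = 1 - ratio = 1 - 0.189421 = 0.810579
as a percentage: 0.810579 * 100 = 81.06%

Space savings = 1 - 6593/34806 = 81.06%


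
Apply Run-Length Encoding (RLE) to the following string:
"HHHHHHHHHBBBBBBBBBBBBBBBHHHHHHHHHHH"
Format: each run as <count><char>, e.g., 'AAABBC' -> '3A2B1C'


Scanning runs left to right:
  i=0: run of 'H' x 9 -> '9H'
  i=9: run of 'B' x 15 -> '15B'
  i=24: run of 'H' x 11 -> '11H'

RLE = 9H15B11H


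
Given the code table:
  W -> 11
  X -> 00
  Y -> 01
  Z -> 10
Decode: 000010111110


Decoding:
00 -> X
00 -> X
10 -> Z
11 -> W
11 -> W
10 -> Z


Result: XXZWWZ


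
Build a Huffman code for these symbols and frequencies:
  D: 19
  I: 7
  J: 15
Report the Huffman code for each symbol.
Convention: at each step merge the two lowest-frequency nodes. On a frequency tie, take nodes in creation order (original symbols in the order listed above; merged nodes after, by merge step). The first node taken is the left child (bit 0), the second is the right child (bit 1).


Huffman tree construction:
Step 1: Merge I(7) + J(15) = 22
Step 2: Merge D(19) + (I+J)(22) = 41
Read each symbol's code off the tree from the root (left child = 0, right child = 1).

Codes:
  D: 0 (length 1)
  I: 10 (length 2)
  J: 11 (length 2)
Average code length: 63/41 = 1.5366 bits/symbol


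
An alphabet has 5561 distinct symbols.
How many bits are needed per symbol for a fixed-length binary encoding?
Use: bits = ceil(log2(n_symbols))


log2(5561) = 12.4411
Bracket: 2^12 = 4096 < 5561 <= 2^13 = 8192
So ceil(log2(5561)) = 13

bits = ceil(log2(5561)) = ceil(12.4411) = 13 bits


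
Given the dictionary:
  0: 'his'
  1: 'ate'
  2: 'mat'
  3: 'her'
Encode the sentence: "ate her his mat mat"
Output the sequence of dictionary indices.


Look up each word in the dictionary:
  'ate' -> 1
  'her' -> 3
  'his' -> 0
  'mat' -> 2
  'mat' -> 2

Encoded: [1, 3, 0, 2, 2]


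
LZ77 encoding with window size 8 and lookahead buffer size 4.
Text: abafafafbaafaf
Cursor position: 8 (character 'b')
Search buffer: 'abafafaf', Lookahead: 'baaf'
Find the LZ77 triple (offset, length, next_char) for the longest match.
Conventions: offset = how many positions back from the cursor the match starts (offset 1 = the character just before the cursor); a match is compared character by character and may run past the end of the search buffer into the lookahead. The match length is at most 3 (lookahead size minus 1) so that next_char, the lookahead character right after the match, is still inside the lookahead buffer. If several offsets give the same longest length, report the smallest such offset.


Try each offset into the search buffer:
  offset=1 (pos 7, char 'f'): match length 0
  offset=2 (pos 6, char 'a'): match length 0
  offset=3 (pos 5, char 'f'): match length 0
  offset=4 (pos 4, char 'a'): match length 0
  offset=5 (pos 3, char 'f'): match length 0
  offset=6 (pos 2, char 'a'): match length 0
  offset=7 (pos 1, char 'b'): match length 2
  offset=8 (pos 0, char 'a'): match length 0
Longest match has length 2 at offset 7.
next_char = character at position 8 + 2 = 10 -> 'a'

Best match: offset=7, length=2 (matching 'ba' starting at position 1)
LZ77 triple: (7, 2, 'a')


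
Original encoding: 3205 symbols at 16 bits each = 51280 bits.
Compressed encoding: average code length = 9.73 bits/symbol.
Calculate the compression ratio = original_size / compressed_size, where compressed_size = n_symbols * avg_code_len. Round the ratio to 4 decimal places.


original_size = n_symbols * orig_bits = 3205 * 16 = 51280 bits
compressed_size = n_symbols * avg_code_len = 3205 * 9.73 = 31184.65 bits
ratio = original_size / compressed_size = 51280 / 31184.65 = 1.6444

Compression ratio = 1.6444


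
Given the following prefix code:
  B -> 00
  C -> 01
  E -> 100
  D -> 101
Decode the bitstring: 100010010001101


Decoding step by step:
Bits 100 -> E
Bits 01 -> C
Bits 00 -> B
Bits 100 -> E
Bits 01 -> C
Bits 101 -> D


Decoded message: ECBECD


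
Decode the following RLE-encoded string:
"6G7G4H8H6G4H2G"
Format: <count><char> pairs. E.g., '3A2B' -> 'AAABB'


Expanding each <count><char> pair:
  6G -> 'GGGGGG'
  7G -> 'GGGGGGG'
  4H -> 'HHHH'
  8H -> 'HHHHHHHH'
  6G -> 'GGGGGG'
  4H -> 'HHHH'
  2G -> 'GG'

Decoded = GGGGGGGGGGGGGHHHHHHHHHHHHGGGGGGHHHHGG


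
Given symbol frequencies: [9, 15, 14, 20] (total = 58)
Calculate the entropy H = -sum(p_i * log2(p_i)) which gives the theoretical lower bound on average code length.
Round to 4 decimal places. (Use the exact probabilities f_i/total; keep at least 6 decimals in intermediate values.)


Per-symbol terms -p_i * log2(p_i) with p_i = f_i/58:
  p = 9/58 = 0.155172: log2(p) = -2.688056, -p*log2(p) = 0.417112
  p = 15/58 = 0.258621: log2(p) = -1.951090, -p*log2(p) = 0.504592
  p = 14/58 = 0.241379: log2(p) = -2.050626, -p*log2(p) = 0.494979
  p = 20/58 = 0.344828: log2(p) = -1.536053, -p*log2(p) = 0.529673
H = 0.417112 + 0.504592 + 0.494979 + 0.529673 = 1.946356

H = 1.9464 bits/symbol


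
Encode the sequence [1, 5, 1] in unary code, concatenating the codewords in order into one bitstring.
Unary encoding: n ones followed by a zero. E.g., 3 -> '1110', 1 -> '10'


Encode each number as n ones followed by a terminating 0:
  1 -> 10 (2 bits)
  5 -> 111110 (6 bits)
  1 -> 10 (2 bits)
Total length = 2 + 6 + 2 = 10 bits.

Unary([1, 5, 1]) = 1011111010 (10 bits)


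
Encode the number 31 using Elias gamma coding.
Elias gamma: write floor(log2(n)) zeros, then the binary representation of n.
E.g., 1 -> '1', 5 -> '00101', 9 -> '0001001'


num_bits = floor(log2(31)) + 1 = 5
leading_zeros = num_bits - 1 = 4
binary(31) = 11111

Elias gamma(31) = '0000' + '11111' = 000011111 (9 bits)


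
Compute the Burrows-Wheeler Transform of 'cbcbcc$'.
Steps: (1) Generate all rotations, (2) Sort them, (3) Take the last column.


Rotations (sorted):
  0: $cbcbcc -> last char: c
  1: bcbcc$c -> last char: c
  2: bcc$cbc -> last char: c
  3: c$cbcbc -> last char: c
  4: cbcbcc$ -> last char: $
  5: cbcc$cb -> last char: b
  6: cc$cbcb -> last char: b


BWT = cccc$bb


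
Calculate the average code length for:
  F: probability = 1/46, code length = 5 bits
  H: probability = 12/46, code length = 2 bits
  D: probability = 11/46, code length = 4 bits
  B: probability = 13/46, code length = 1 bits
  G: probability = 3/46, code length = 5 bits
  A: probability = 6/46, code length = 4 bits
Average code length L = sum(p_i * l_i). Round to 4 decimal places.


Weighted contributions p_i * l_i:
  F: (1/46) * 5 = 5/46
  H: (12/46) * 2 = 24/46
  D: (11/46) * 4 = 44/46
  B: (13/46) * 1 = 13/46
  G: (3/46) * 5 = 15/46
  A: (6/46) * 4 = 24/46
Sum = (5 + 24 + 44 + 13 + 15 + 24)/46 = 125/46

L = 125/46 = 2.7174 bits/symbol


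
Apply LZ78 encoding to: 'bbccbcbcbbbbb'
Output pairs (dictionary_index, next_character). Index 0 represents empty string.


LZ78 encoding steps:
Dictionary: {0: ''}
Step 1: w='' (idx 0), next='b' -> output (0, 'b'), add 'b' as idx 1
Step 2: w='b' (idx 1), next='c' -> output (1, 'c'), add 'bc' as idx 2
Step 3: w='' (idx 0), next='c' -> output (0, 'c'), add 'c' as idx 3
Step 4: w='bc' (idx 2), next='b' -> output (2, 'b'), add 'bcb' as idx 4
Step 5: w='c' (idx 3), next='b' -> output (3, 'b'), add 'cb' as idx 5
Step 6: w='b' (idx 1), next='b' -> output (1, 'b'), add 'bb' as idx 6
Step 7: w='bb' (idx 6), end of input -> output (6, '')


Encoded: [(0, 'b'), (1, 'c'), (0, 'c'), (2, 'b'), (3, 'b'), (1, 'b'), (6, '')]


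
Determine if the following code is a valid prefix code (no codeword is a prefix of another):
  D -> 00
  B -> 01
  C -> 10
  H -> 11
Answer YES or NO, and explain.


Checking each pair (does one codeword prefix another?):
  D='00' vs B='01': no prefix
  D='00' vs C='10': no prefix
  D='00' vs H='11': no prefix
  B='01' vs D='00': no prefix
  B='01' vs C='10': no prefix
  B='01' vs H='11': no prefix
  C='10' vs D='00': no prefix
  C='10' vs B='01': no prefix
  C='10' vs H='11': no prefix
  H='11' vs D='00': no prefix
  H='11' vs B='01': no prefix
  H='11' vs C='10': no prefix
No violation found over all pairs.

YES -- this is a valid prefix code. No codeword is a prefix of any other codeword.


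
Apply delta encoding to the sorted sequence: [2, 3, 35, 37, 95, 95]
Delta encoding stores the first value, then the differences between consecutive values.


First value: 2
Deltas:
  3 - 2 = 1
  35 - 3 = 32
  37 - 35 = 2
  95 - 37 = 58
  95 - 95 = 0


Delta encoded: [2, 1, 32, 2, 58, 0]


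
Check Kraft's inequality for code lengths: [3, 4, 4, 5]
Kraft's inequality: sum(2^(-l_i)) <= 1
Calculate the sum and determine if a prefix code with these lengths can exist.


Sum = 2^(-3) + 2^(-4) + 2^(-4) + 2^(-5)
    = 0.125 + 0.0625 + 0.0625 + 0.03125
    = 9/32 = 0.28125
Since 0.28125 <= 1, Kraft's inequality IS satisfied.
A prefix code with these lengths CAN exist.

Kraft sum = 0.28125. Satisfied.


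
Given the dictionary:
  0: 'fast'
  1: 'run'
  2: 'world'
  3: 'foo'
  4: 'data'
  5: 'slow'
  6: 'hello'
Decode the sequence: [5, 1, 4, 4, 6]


Look up each index in the dictionary:
  5 -> 'slow'
  1 -> 'run'
  4 -> 'data'
  4 -> 'data'
  6 -> 'hello'

Decoded: "slow run data data hello"


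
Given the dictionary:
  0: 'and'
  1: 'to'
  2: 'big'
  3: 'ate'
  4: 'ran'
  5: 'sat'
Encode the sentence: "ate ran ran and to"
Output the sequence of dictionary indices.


Look up each word in the dictionary:
  'ate' -> 3
  'ran' -> 4
  'ran' -> 4
  'and' -> 0
  'to' -> 1

Encoded: [3, 4, 4, 0, 1]


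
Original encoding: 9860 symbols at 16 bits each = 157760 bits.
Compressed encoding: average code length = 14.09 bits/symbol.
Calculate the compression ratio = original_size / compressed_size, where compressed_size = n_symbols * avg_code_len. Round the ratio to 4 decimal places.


original_size = n_symbols * orig_bits = 9860 * 16 = 157760 bits
compressed_size = n_symbols * avg_code_len = 9860 * 14.09 = 138927.4 bits
ratio = original_size / compressed_size = 157760 / 138927.4 = 1.1356

Compression ratio = 1.1356


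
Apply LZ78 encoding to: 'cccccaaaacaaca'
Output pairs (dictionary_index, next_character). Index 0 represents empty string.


LZ78 encoding steps:
Dictionary: {0: ''}
Step 1: w='' (idx 0), next='c' -> output (0, 'c'), add 'c' as idx 1
Step 2: w='c' (idx 1), next='c' -> output (1, 'c'), add 'cc' as idx 2
Step 3: w='cc' (idx 2), next='a' -> output (2, 'a'), add 'cca' as idx 3
Step 4: w='' (idx 0), next='a' -> output (0, 'a'), add 'a' as idx 4
Step 5: w='a' (idx 4), next='a' -> output (4, 'a'), add 'aa' as idx 5
Step 6: w='c' (idx 1), next='a' -> output (1, 'a'), add 'ca' as idx 6
Step 7: w='a' (idx 4), next='c' -> output (4, 'c'), add 'ac' as idx 7
Step 8: w='a' (idx 4), end of input -> output (4, '')


Encoded: [(0, 'c'), (1, 'c'), (2, 'a'), (0, 'a'), (4, 'a'), (1, 'a'), (4, 'c'), (4, '')]


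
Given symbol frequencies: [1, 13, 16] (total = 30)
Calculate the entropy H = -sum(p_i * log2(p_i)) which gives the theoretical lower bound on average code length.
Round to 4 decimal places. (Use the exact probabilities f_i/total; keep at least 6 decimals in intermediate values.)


Per-symbol terms -p_i * log2(p_i) with p_i = f_i/30:
  p = 1/30 = 0.033333: log2(p) = -4.906891, -p*log2(p) = 0.163563
  p = 13/30 = 0.433333: log2(p) = -1.206451, -p*log2(p) = 0.522795
  p = 16/30 = 0.533333: log2(p) = -0.906891, -p*log2(p) = 0.483675
H = 0.163563 + 0.522795 + 0.483675 = 1.170033

H = 1.17 bits/symbol


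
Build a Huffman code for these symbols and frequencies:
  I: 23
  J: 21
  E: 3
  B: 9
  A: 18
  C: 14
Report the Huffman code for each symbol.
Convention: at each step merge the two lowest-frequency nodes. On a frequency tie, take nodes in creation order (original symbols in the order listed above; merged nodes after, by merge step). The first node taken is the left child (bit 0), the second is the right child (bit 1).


Huffman tree construction:
Step 1: Merge E(3) + B(9) = 12
Step 2: Merge (E+B)(12) + C(14) = 26
Step 3: Merge A(18) + J(21) = 39
Step 4: Merge I(23) + ((E+B)+C)(26) = 49
Step 5: Merge (A+J)(39) + (I+((E+B)+C))(49) = 88
Read each symbol's code off the tree from the root (left child = 0, right child = 1).

Codes:
  I: 10 (length 2)
  J: 01 (length 2)
  E: 1100 (length 4)
  B: 1101 (length 4)
  A: 00 (length 2)
  C: 111 (length 3)
Average code length: 214/88 = 2.4318 bits/symbol


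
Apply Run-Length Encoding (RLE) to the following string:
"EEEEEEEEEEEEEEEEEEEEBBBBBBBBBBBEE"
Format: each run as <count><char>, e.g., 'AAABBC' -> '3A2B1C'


Scanning runs left to right:
  i=0: run of 'E' x 20 -> '20E'
  i=20: run of 'B' x 11 -> '11B'
  i=31: run of 'E' x 2 -> '2E'

RLE = 20E11B2E


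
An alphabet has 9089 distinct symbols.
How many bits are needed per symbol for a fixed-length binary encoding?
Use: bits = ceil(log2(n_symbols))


log2(9089) = 13.1499
Bracket: 2^13 = 8192 < 9089 <= 2^14 = 16384
So ceil(log2(9089)) = 14

bits = ceil(log2(9089)) = ceil(13.1499) = 14 bits


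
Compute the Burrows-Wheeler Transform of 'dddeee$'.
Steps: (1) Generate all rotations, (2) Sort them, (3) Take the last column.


Rotations (sorted):
  0: $dddeee -> last char: e
  1: dddeee$ -> last char: $
  2: ddeee$d -> last char: d
  3: deee$dd -> last char: d
  4: e$dddee -> last char: e
  5: ee$ddde -> last char: e
  6: eee$ddd -> last char: d


BWT = e$ddeed


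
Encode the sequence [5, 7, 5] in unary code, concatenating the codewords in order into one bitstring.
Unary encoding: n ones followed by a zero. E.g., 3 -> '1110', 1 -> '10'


Encode each number as n ones followed by a terminating 0:
  5 -> 111110 (6 bits)
  7 -> 11111110 (8 bits)
  5 -> 111110 (6 bits)
Total length = 6 + 8 + 6 = 20 bits.

Unary([5, 7, 5]) = 11111011111110111110 (20 bits)


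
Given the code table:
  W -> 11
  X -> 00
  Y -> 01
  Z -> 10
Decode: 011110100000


Decoding:
01 -> Y
11 -> W
10 -> Z
10 -> Z
00 -> X
00 -> X


Result: YWZZXX


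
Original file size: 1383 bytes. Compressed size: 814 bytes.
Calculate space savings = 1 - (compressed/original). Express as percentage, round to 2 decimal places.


ratio = compressed/original = 814/1383 = 0.588576
savings = 1 - ratio = 1 - 0.588576 = 0.411424
as a percentage: 0.411424 * 100 = 41.14%

Space savings = 1 - 814/1383 = 41.14%


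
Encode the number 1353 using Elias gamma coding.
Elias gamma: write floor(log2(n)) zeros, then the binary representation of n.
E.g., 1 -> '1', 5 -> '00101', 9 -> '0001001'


num_bits = floor(log2(1353)) + 1 = 11
leading_zeros = num_bits - 1 = 10
binary(1353) = 10101001001

Elias gamma(1353) = '0000000000' + '10101001001' = 000000000010101001001 (21 bits)


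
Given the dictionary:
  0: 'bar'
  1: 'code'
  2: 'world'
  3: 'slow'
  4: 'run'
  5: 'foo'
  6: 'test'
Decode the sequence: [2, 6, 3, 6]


Look up each index in the dictionary:
  2 -> 'world'
  6 -> 'test'
  3 -> 'slow'
  6 -> 'test'

Decoded: "world test slow test"


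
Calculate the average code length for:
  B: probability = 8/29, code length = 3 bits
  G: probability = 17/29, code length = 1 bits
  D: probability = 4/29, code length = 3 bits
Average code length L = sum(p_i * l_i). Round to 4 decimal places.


Weighted contributions p_i * l_i:
  B: (8/29) * 3 = 24/29
  G: (17/29) * 1 = 17/29
  D: (4/29) * 3 = 12/29
Sum = (24 + 17 + 12)/29 = 53/29

L = 53/29 = 1.8276 bits/symbol


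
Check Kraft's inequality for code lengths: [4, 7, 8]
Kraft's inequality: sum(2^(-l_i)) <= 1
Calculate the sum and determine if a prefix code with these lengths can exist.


Sum = 2^(-4) + 2^(-7) + 2^(-8)
    = 0.0625 + 0.0078125 + 0.00390625
    = 19/256 = 0.07421875
Since 0.07421875 <= 1, Kraft's inequality IS satisfied.
A prefix code with these lengths CAN exist.

Kraft sum = 0.07421875. Satisfied.


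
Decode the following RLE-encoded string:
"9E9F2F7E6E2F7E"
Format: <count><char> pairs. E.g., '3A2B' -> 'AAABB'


Expanding each <count><char> pair:
  9E -> 'EEEEEEEEE'
  9F -> 'FFFFFFFFF'
  2F -> 'FF'
  7E -> 'EEEEEEE'
  6E -> 'EEEEEE'
  2F -> 'FF'
  7E -> 'EEEEEEE'

Decoded = EEEEEEEEEFFFFFFFFFFFEEEEEEEEEEEEEFFEEEEEEE


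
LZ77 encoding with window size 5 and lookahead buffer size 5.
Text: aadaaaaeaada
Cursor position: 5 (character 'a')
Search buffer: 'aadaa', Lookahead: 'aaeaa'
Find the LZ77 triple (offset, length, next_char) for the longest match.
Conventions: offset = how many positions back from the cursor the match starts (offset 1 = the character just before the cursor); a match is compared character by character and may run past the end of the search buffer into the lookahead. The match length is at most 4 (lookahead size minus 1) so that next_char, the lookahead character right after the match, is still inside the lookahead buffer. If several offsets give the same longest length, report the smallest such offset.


Try each offset into the search buffer:
  offset=1 (pos 4, char 'a'): match length 2
  offset=2 (pos 3, char 'a'): match length 2
  offset=3 (pos 2, char 'd'): match length 0
  offset=4 (pos 1, char 'a'): match length 1
  offset=5 (pos 0, char 'a'): match length 2
Longest match has length 2, found at offsets 1, 2, 5; take the smallest, offset 1.
next_char = character at position 5 + 2 = 7 -> 'e'

Best match: offset=1, length=2 (matching 'aa' starting at position 4)
LZ77 triple: (1, 2, 'e')


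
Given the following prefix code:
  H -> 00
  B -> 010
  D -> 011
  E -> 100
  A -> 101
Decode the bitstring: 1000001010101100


Decoding step by step:
Bits 100 -> E
Bits 00 -> H
Bits 010 -> B
Bits 101 -> A
Bits 011 -> D
Bits 00 -> H


Decoded message: EHBADH


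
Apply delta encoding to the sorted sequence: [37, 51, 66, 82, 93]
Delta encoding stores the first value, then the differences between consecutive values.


First value: 37
Deltas:
  51 - 37 = 14
  66 - 51 = 15
  82 - 66 = 16
  93 - 82 = 11


Delta encoded: [37, 14, 15, 16, 11]


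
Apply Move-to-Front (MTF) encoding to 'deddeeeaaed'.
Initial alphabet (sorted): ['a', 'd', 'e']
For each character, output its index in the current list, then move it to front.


MTF encoding:
'd': index 1 in ['a', 'd', 'e'] -> ['d', 'a', 'e']
'e': index 2 in ['d', 'a', 'e'] -> ['e', 'd', 'a']
'd': index 1 in ['e', 'd', 'a'] -> ['d', 'e', 'a']
'd': index 0 in ['d', 'e', 'a'] -> ['d', 'e', 'a']
'e': index 1 in ['d', 'e', 'a'] -> ['e', 'd', 'a']
'e': index 0 in ['e', 'd', 'a'] -> ['e', 'd', 'a']
'e': index 0 in ['e', 'd', 'a'] -> ['e', 'd', 'a']
'a': index 2 in ['e', 'd', 'a'] -> ['a', 'e', 'd']
'a': index 0 in ['a', 'e', 'd'] -> ['a', 'e', 'd']
'e': index 1 in ['a', 'e', 'd'] -> ['e', 'a', 'd']
'd': index 2 in ['e', 'a', 'd'] -> ['d', 'e', 'a']


Output: [1, 2, 1, 0, 1, 0, 0, 2, 0, 1, 2]


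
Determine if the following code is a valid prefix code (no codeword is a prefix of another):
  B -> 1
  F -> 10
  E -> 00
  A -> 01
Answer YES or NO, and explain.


Checking each pair (does one codeword prefix another?):
  B='1' vs F='10': prefix -- VIOLATION

NO -- this is NOT a valid prefix code. B (1) is a prefix of F (10).


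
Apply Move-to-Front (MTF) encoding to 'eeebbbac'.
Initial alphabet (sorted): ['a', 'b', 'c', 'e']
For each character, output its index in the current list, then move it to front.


MTF encoding:
'e': index 3 in ['a', 'b', 'c', 'e'] -> ['e', 'a', 'b', 'c']
'e': index 0 in ['e', 'a', 'b', 'c'] -> ['e', 'a', 'b', 'c']
'e': index 0 in ['e', 'a', 'b', 'c'] -> ['e', 'a', 'b', 'c']
'b': index 2 in ['e', 'a', 'b', 'c'] -> ['b', 'e', 'a', 'c']
'b': index 0 in ['b', 'e', 'a', 'c'] -> ['b', 'e', 'a', 'c']
'b': index 0 in ['b', 'e', 'a', 'c'] -> ['b', 'e', 'a', 'c']
'a': index 2 in ['b', 'e', 'a', 'c'] -> ['a', 'b', 'e', 'c']
'c': index 3 in ['a', 'b', 'e', 'c'] -> ['c', 'a', 'b', 'e']


Output: [3, 0, 0, 2, 0, 0, 2, 3]


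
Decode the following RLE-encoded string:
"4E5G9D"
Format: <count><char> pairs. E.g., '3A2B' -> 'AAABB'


Expanding each <count><char> pair:
  4E -> 'EEEE'
  5G -> 'GGGGG'
  9D -> 'DDDDDDDDD'

Decoded = EEEEGGGGGDDDDDDDDD


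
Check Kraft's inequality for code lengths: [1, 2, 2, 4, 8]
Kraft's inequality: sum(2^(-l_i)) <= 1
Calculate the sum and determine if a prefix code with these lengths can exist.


Sum = 2^(-1) + 2^(-2) + 2^(-2) + 2^(-4) + 2^(-8)
    = 0.5 + 0.25 + 0.25 + 0.0625 + 0.00390625
    = 273/256 = 1.06640625
Since 1.06640625 > 1, Kraft's inequality is NOT satisfied.
A prefix code with these lengths CANNOT exist.

Kraft sum = 1.06640625. Not satisfied.


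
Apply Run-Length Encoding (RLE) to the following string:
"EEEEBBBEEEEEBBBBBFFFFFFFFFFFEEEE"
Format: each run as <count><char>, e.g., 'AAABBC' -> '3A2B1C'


Scanning runs left to right:
  i=0: run of 'E' x 4 -> '4E'
  i=4: run of 'B' x 3 -> '3B'
  i=7: run of 'E' x 5 -> '5E'
  i=12: run of 'B' x 5 -> '5B'
  i=17: run of 'F' x 11 -> '11F'
  i=28: run of 'E' x 4 -> '4E'

RLE = 4E3B5E5B11F4E


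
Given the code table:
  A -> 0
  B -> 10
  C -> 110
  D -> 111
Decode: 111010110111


Decoding:
111 -> D
0 -> A
10 -> B
110 -> C
111 -> D


Result: DABCD


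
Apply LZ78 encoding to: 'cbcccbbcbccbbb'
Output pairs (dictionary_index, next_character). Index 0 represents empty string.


LZ78 encoding steps:
Dictionary: {0: ''}
Step 1: w='' (idx 0), next='c' -> output (0, 'c'), add 'c' as idx 1
Step 2: w='' (idx 0), next='b' -> output (0, 'b'), add 'b' as idx 2
Step 3: w='c' (idx 1), next='c' -> output (1, 'c'), add 'cc' as idx 3
Step 4: w='c' (idx 1), next='b' -> output (1, 'b'), add 'cb' as idx 4
Step 5: w='b' (idx 2), next='c' -> output (2, 'c'), add 'bc' as idx 5
Step 6: w='bc' (idx 5), next='c' -> output (5, 'c'), add 'bcc' as idx 6
Step 7: w='b' (idx 2), next='b' -> output (2, 'b'), add 'bb' as idx 7
Step 8: w='b' (idx 2), end of input -> output (2, '')


Encoded: [(0, 'c'), (0, 'b'), (1, 'c'), (1, 'b'), (2, 'c'), (5, 'c'), (2, 'b'), (2, '')]
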